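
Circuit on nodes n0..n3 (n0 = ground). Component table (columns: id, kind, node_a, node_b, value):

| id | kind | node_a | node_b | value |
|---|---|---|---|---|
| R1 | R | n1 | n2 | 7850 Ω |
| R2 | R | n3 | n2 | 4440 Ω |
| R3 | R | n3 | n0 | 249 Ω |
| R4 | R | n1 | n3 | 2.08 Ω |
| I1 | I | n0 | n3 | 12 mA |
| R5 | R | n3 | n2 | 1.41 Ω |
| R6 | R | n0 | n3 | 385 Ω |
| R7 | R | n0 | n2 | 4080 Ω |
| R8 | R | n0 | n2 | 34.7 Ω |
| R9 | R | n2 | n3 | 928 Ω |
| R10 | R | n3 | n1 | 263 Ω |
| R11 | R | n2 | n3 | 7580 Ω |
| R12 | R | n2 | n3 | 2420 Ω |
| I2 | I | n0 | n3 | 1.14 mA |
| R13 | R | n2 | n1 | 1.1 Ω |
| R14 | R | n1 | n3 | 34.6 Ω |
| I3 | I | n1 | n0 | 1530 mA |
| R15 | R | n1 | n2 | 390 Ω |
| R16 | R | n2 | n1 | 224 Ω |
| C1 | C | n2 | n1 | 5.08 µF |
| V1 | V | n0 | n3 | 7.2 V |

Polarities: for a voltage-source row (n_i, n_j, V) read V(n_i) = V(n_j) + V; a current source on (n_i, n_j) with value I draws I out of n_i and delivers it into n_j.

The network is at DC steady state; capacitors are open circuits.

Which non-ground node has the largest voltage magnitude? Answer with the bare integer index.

Element admittances at DC:
  Y(R1) = 0.0001274 S between n1,n2
  Y(R2) = 0.0002252 S between n3,n2
  Y(R3) = 0.004016 S between n3,n0
  Y(R4) = 0.4808 S between n1,n3
  I1: injects 0.012 A into n3 (from n0)
  Y(R5) = 0.7092 S between n3,n2
  Y(R6) = 0.002597 S between n0,n3
  Y(R7) = 0.0002451 S between n0,n2
  Y(R8) = 0.02882 S between n0,n2
  Y(R9) = 0.001078 S between n2,n3
  Y(R10) = 0.003802 S between n3,n1
  Y(R11) = 0.0001319 S between n2,n3
  Y(R12) = 0.0004132 S between n2,n3
  I2: injects 0.00114 A into n3 (from n0)
  Y(R13) = 0.9091 S between n2,n1
  Y(R14) = 0.02890 S between n1,n3
  I3: injects 1.53 A into n0 (from n1)
  Y(R15) = 0.002564 S between n1,n2
  Y(R16) = 0.004464 S between n2,n1
  Y(C1) = 0.000 S between n2,n1
  V1: constraint V(n0)−V(n3) = 7.2
Assemble and solve the 4×4 MNA system:
  V(n1)=-8.732  V(n2)=-7.921  V(n3)=-7.200
  i(V1)=1.239

1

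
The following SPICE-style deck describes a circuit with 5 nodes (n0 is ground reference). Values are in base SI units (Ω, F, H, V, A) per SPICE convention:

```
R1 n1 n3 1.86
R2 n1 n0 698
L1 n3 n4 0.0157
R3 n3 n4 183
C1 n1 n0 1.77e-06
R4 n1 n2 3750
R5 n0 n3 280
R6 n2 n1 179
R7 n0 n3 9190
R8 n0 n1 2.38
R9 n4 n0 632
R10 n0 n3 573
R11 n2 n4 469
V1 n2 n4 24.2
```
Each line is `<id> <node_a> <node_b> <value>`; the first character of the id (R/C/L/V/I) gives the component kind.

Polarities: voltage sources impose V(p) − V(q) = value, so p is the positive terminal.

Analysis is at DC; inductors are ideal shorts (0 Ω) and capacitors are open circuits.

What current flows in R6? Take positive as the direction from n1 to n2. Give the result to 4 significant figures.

-0.1338 A

Element admittances at DC:
  Y(R1) = 0.5376 S between n1,n3
  Y(R2) = 0.001433 S between n1,n0
  L1: short n3↔n4 (DC inductor)
  Y(R3) = 0.005464 S between n3,n4
  Y(C1) = 0.000 S between n1,n0
  Y(R4) = 0.0002667 S between n1,n2
  Y(R5) = 0.003571 S between n0,n3
  Y(R6) = 0.005587 S between n2,n1
  Y(R7) = 0.0001088 S between n0,n3
  Y(R8) = 0.4202 S between n0,n1
  Y(R9) = 0.001582 S between n4,n0
  Y(R10) = 0.001745 S between n0,n3
  Y(R11) = 0.002132 S between n2,n4
  V1: constraint V(n2)−V(n4) = 24.2
Assemble and solve the 6×6 MNA system:
  V(n1)=0.004208  V(n2)=23.95  V(n3)=-0.2532  V(n4)=-0.2532
  i(L1)=0.1397  i(V1)=-0.1917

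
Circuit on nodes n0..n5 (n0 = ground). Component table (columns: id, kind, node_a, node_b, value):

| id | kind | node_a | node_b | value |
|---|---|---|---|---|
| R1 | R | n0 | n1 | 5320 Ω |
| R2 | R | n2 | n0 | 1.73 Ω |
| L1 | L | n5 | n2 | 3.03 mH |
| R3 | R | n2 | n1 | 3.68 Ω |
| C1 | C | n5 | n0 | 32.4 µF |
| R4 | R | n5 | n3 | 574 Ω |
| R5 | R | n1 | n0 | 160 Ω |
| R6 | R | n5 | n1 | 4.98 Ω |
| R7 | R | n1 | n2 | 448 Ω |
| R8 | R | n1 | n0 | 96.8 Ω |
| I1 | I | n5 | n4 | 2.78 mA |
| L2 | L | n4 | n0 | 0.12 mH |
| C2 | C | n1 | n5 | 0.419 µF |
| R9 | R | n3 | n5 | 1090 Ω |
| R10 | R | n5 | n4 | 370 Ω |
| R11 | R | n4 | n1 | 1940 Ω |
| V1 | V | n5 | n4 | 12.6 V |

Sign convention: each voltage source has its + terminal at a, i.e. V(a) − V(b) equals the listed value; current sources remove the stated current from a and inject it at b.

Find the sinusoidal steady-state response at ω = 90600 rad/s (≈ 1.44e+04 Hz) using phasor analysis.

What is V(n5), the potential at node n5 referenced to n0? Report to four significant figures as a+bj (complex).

-0.4061-0.01564j V

Apply KCL at each of the 5 non-ground nodes and solve the resulting linear system.
Node n1: branches {R1, R3, R5, R6, R7, R8, C2, R11} → V_1 = -0.2193-0.02438j
Node n2: branches {R2, L1, R3, R7} → V_2 = -0.07057-0.006403j
Node n3: branches {R4, R9} → V_3 = -0.4061-0.01564j
Node n4: branches {I1, L2, R10, R11, V1} → V_4 = -13.01-0.01564j
Node n5: branches {L1, C1, R4, R6, I1, C2, R9, R10, V1} → V_5 = -0.4061-0.01564j
Source currents: i(V1)=-0.04486+1.196j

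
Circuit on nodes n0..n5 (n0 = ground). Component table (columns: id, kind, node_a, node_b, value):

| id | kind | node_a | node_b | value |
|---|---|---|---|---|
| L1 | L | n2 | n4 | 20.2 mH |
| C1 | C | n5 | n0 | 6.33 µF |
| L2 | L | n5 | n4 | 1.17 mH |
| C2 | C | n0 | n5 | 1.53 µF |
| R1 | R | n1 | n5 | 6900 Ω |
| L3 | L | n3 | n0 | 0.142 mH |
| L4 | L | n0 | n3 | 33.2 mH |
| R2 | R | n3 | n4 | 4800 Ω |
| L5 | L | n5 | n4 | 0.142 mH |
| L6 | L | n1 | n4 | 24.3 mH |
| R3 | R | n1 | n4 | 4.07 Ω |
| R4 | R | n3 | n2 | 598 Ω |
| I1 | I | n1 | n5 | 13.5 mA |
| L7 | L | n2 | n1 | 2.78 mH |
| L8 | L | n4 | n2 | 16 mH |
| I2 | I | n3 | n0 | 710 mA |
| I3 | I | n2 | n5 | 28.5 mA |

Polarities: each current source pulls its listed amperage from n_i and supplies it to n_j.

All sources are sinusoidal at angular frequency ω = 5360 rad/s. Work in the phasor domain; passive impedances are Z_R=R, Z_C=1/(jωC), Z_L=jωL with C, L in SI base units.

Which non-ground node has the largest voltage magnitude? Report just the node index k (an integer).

MNA unknowns: 5 node voltages V₁..V_5
L1: Y=0.000-0.009236j on G[2,4]
C1: Y=0.000+0.03393j on G[5,0]
L2: Y=0.000-0.1595j on G[5,4]
C2: Y=0.000+0.008201j on G[0,5]
R1: Y=0.0001449+0.000j on G[1,5]
L3: Y=0.000-1.314j on G[3,0]
L4: Y=0.000-0.005619j on G[0,3]
R2: Y=0.0002083+0.000j on G[3,4]
L5: Y=0.000-1.314j on G[5,4]
L6: Y=0.000-0.007678j on G[1,4]
R3: Y=0.2457+0.000j on G[1,4]
R4: Y=0.001672+0.000j on G[3,2]
I1: z[1]−=0.0135, z[5]+=0.0135
L7: Y=0.000-0.06711j on G[2,1]
L8: Y=0.000-0.01166j on G[4,2]
I2: z[3]−=0.71, z[0]+=0.71
I3: z[2]−=0.0285, z[5]+=0.0285
solve → V1=-0.1504-0.04736j, V2=-0.1136-0.3656j, V3=-0.0002986-0.5382j, V4=-0.009088-0.03290j, V5=-0.009351-0.004540j

3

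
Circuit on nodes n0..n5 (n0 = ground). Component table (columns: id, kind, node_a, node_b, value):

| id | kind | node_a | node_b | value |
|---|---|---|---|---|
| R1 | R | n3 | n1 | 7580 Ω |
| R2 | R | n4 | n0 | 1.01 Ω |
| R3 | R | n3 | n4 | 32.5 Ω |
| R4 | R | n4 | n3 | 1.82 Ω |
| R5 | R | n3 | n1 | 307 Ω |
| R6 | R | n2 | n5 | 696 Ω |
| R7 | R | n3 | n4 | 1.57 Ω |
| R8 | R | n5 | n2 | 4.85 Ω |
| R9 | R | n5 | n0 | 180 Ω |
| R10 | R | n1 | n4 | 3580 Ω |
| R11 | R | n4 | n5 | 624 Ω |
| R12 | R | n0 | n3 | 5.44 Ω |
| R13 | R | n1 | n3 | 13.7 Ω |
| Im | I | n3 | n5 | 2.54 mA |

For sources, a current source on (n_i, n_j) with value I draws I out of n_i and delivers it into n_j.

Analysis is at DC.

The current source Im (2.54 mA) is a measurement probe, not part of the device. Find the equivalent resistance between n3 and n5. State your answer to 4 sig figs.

MNA unknowns: 5 node voltages V₁..V_5
R1: Y=0.0001319 on G[3,1]
R2: Y=0.9901 on G[4,0]
R3: Y=0.03077 on G[3,4]
R4: Y=0.5495 on G[4,3]
R5: Y=0.003257 on G[3,1]
R6: Y=0.001437 on G[2,5]
R7: Y=0.6369 on G[3,4]
R8: Y=0.2062 on G[5,2]
R9: Y=0.005556 on G[5,0]
R10: Y=0.0002793 on G[1,4]
R11: Y=0.001603 on G[4,5]
R12: Y=0.1838 on G[0,3]
R13: Y=0.07299 on G[1,3]
Im: z[3]−=0.00254, z[5]+=0.00254
solve → V1=-0.003043, V2=0.3545, V3=-0.003049, V4=-0.001423, V5=0.3545

R_eq = 140.8 Ω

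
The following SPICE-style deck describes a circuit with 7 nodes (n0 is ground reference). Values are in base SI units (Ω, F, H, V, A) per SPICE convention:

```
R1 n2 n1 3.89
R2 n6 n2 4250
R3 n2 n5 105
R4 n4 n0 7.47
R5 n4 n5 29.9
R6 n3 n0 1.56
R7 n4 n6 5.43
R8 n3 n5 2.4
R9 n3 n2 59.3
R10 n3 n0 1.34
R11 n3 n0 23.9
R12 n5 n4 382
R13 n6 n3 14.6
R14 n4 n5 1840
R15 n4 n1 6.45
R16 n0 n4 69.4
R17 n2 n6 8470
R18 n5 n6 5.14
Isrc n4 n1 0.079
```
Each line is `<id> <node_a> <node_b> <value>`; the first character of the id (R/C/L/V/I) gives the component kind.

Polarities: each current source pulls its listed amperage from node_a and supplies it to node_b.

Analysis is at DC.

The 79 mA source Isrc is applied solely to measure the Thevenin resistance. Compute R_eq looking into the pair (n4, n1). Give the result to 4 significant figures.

Apply KCL at each of the 6 non-ground nodes and solve the resulting linear system.
Node n1: branches {R1, R15, Isrc} → V_1 = 0.4130
Node n2: branches {R1, R2, R3, R9, R17} → V_2 = 0.3744
Node n3: branches {R6, R8, R9, R10, R11, R13} → V_3 = 0.003366
Node n4: branches {R4, R5, R7, R12, R14, R15, R16, Isrc} → V_4 = -0.03244
Node n5: branches {R3, R5, R8, R12, R14, R18} → V_5 = 0.002341
Node n6: branches {R2, R7, R13, R17, R18} → V_6 = -0.01152

R_eq = 5.639 Ω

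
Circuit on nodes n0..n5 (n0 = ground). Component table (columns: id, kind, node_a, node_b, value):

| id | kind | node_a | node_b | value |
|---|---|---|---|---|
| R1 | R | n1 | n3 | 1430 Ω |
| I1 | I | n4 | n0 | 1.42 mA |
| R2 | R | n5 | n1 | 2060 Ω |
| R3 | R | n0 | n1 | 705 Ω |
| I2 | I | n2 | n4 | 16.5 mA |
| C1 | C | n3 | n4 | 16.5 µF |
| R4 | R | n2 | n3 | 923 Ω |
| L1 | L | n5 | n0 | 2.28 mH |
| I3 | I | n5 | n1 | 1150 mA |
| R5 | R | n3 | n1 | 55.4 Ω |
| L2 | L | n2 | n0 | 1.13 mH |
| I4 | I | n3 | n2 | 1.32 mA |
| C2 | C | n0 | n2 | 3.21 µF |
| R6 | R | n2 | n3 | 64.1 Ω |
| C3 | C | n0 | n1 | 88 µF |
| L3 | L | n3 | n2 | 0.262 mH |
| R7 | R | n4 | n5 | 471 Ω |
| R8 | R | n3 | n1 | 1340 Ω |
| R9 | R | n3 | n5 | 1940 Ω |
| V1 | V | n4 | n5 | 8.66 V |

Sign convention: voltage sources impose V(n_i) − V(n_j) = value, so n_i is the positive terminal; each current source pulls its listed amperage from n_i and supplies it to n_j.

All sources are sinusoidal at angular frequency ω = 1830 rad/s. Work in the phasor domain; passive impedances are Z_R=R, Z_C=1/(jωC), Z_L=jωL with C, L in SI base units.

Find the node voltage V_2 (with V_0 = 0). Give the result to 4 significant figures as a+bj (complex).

Apply KCL at each of the 5 non-ground nodes and solve the resulting linear system.
Node n1: branches {R1, R2, R3, I3, R5, C3, R8} → V_1 = 0.9699-6.965j
Node n2: branches {I2, R4, L2, I4, C2, R6, L3} → V_2 = -0.3449+0.4034j
Node n3: branches {R1, C1, R4, R5, I4, R6, L3, R8, R9} → V_3 = -0.4231+0.5037j
Node n4: branches {I1, I2, C1, R7, V1} → V_4 = 9.958-5.496j
Node n5: branches {R2, L1, I3, R7, R9, V1} → V_5 = 1.298-5.496j
Source currents: i(V1)=-0.1845-0.3135j

-0.3449+0.4034j V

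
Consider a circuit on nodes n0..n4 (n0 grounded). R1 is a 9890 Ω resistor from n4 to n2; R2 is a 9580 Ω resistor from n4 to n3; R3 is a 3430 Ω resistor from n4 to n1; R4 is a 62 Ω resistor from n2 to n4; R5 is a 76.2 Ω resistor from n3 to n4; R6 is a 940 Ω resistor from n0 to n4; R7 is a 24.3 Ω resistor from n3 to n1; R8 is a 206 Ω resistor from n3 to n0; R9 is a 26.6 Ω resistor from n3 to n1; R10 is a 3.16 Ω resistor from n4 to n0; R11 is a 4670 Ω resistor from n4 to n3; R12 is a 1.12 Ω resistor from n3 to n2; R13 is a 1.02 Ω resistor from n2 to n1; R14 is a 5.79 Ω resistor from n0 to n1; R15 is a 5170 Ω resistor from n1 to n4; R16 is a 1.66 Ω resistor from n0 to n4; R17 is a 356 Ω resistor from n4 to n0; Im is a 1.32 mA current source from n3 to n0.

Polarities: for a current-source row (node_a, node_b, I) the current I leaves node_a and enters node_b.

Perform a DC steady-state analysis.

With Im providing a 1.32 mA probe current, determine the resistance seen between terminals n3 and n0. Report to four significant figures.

R_eq = 6.204 Ω

MNA unknowns: 4 node voltages V₁..V_4
R1: Y=0.0001011 on G[4,2]
R2: Y=0.0001044 on G[4,3]
R3: Y=0.0002915 on G[4,1]
R4: Y=0.01613 on G[2,4]
R5: Y=0.01312 on G[3,4]
R6: Y=0.001064 on G[0,4]
R7: Y=0.04115 on G[3,1]
R8: Y=0.004854 on G[3,0]
R9: Y=0.03759 on G[3,1]
R10: Y=0.3165 on G[4,0]
R11: Y=0.0002141 on G[4,3]
R12: Y=0.8929 on G[3,2]
R13: Y=0.9804 on G[2,1]
R14: Y=0.1727 on G[0,1]
R15: Y=0.0001934 on G[1,4]
R16: Y=0.6024 on G[0,4]
R17: Y=0.002809 on G[4,0]
Im: z[3]−=0.00132, z[0]+=0.00132
solve → V1=-0.006137, V2=-0.007056, V3=-0.008189, V4=-0.0002388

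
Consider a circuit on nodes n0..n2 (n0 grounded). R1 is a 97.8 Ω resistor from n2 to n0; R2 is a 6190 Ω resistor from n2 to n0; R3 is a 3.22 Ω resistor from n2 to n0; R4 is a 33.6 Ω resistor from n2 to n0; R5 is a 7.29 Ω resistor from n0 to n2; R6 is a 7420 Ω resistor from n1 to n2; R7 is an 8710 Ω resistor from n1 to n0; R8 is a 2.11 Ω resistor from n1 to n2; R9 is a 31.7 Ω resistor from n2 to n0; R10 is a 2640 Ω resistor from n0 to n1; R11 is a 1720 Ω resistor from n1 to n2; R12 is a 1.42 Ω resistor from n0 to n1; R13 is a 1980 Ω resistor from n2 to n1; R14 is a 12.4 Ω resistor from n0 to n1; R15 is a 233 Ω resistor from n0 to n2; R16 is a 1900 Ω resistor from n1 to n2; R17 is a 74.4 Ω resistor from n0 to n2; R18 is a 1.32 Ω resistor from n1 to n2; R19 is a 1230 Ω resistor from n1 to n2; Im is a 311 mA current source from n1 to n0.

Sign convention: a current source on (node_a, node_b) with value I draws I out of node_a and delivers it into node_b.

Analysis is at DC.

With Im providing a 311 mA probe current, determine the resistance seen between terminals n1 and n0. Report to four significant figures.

Element admittances at DC:
  Y(R1) = 0.01022 S between n2,n0
  Y(R2) = 0.0001616 S between n2,n0
  Y(R3) = 0.3106 S between n2,n0
  Y(R4) = 0.02976 S between n2,n0
  Y(R5) = 0.1372 S between n0,n2
  Y(R6) = 0.0001348 S between n1,n2
  Y(R7) = 0.0001148 S between n1,n0
  Y(R8) = 0.4739 S between n1,n2
  Y(R9) = 0.03155 S between n2,n0
  Y(R10) = 0.0003788 S between n0,n1
  Y(R11) = 0.0005814 S between n1,n2
  Y(R12) = 0.7042 S between n0,n1
  Y(R13) = 0.0005051 S between n2,n1
  Y(R14) = 0.08065 S between n0,n1
  Y(R15) = 0.004292 S between n0,n2
  Y(R16) = 0.0005263 S between n1,n2
  Y(R17) = 0.01344 S between n0,n2
  Y(R18) = 0.7576 S between n1,n2
  Y(R19) = 0.0008130 S between n1,n2
  Im: injects 0.311 A into n0 (from n1)
Assemble and solve the 2×2 MNA system:
  V(n1)=-0.2682  V(n2)=-0.1869

R_eq = 0.8624 Ω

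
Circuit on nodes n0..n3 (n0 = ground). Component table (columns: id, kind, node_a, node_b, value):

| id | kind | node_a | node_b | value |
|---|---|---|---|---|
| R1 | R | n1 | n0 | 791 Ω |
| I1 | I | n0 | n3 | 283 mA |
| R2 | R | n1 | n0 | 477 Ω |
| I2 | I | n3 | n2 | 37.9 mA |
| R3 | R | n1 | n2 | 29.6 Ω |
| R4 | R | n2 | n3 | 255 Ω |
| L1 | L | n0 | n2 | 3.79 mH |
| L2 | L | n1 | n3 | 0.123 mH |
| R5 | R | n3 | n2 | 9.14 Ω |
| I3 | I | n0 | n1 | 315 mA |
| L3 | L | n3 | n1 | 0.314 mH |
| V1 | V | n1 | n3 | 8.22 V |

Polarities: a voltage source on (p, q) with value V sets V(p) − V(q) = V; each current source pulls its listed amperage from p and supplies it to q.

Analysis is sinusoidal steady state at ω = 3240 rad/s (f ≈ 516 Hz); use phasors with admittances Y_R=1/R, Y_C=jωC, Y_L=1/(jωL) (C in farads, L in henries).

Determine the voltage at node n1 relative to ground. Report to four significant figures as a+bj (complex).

10.19+6.768j V

Element admittances at ω=3240 rad/s:
  Y(R1) = 0.001264+0.000j S between n1,n0
  I1: injects 0.283 A into n3 (from n0)
  Y(R2) = 0.002096+0.000j S between n1,n0
  I2: injects 0.0379 A into n2 (from n3)
  Y(R3) = 0.03378+0.000j S between n1,n2
  Y(R4) = 0.003922+0.000j S between n2,n3
  Y(L1) = 0.000-0.08144j S between n0,n2
  Y(L2) = 0.000-2.509j S between n1,n3
  Y(R5) = 0.1094+0.000j S between n3,n2
  I3: injects 0.315 A into n1 (from n0)
  Y(L3) = 0.000-0.9829j S between n3,n1
  V1: constraint V(n1)−V(n3) = 8.22
Assemble and solve the 4×4 MNA system:
  V(n1)=10.19+6.768j  V(n2)=0.2793+6.923j  V(n3)=1.966+6.768j
  i(V1)=-0.05392+28.69j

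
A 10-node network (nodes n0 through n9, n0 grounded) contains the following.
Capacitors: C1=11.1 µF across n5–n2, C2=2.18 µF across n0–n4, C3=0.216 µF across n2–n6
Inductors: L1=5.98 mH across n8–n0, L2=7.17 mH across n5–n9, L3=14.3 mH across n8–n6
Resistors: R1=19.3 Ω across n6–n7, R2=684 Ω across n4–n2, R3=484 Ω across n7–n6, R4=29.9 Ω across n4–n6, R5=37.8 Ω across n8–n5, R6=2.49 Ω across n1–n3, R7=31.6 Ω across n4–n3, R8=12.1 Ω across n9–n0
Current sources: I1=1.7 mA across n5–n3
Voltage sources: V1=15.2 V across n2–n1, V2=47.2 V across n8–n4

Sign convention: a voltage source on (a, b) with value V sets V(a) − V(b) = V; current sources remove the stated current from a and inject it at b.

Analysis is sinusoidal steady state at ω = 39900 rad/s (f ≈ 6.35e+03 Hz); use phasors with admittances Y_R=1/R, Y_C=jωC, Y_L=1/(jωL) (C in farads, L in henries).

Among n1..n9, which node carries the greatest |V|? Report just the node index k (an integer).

Apply KCL at each of the 9 non-ground nodes and solve the resulting linear system.
Node n1: branches {R6, V1} → V_1 = 17.13-1.642j
Node n2: branches {C1, R2, C3, V1} → V_2 = 32.33-1.642j
Node n3: branches {R6, I1, R7} → V_3 = 16.16-1.527j
Node n4: branches {R2, C2, R4, R7, V2} → V_4 = 3.774-0.05702j
Node n5: branches {C1, L2, R5, I1} → V_5 = 32.75-2.738j
Node n6: branches {R1, R3, L3, R4, C3} → V_6 = 5.129+4.549j
Node n7: branches {R1, R3} → V_7 = 5.129+4.549j
Node n8: branches {L1, L3, R5, V2} → V_8 = 50.97-0.05702j
Node n9: branches {L2, R8} → V_9 = -0.05712-1.387j
Source currents: i(V1)=0.3901-0.04650j, i(V2)=-0.4739+0.2231j

8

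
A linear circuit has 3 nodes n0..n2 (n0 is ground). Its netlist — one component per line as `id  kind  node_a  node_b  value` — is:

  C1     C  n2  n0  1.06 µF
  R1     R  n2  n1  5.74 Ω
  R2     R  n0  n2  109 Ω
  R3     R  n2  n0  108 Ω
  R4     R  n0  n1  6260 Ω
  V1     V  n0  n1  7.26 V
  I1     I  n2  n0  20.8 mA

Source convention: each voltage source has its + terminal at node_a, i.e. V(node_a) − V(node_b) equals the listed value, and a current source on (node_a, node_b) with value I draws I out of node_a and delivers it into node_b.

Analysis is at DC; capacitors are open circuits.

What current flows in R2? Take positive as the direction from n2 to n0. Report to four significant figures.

-0.06122 A

MNA unknowns: 2 node voltages V₁..V_2 plus 1 source current (V1)
C1: Y=0.000 on G[2,0]
R1: Y=0.1742 on G[2,1]
R2: Y=0.009174 on G[0,2]
R3: Y=0.009259 on G[2,0]
R4: Y=0.0001597 on G[0,1]
V1: row V0−V1=7.26, i_V1 at 0,1
I1: z[2]−=0.0208, z[0]+=0.0208
solve → V1=-7.260, V2=-6.673
aux → i_V1=-0.1034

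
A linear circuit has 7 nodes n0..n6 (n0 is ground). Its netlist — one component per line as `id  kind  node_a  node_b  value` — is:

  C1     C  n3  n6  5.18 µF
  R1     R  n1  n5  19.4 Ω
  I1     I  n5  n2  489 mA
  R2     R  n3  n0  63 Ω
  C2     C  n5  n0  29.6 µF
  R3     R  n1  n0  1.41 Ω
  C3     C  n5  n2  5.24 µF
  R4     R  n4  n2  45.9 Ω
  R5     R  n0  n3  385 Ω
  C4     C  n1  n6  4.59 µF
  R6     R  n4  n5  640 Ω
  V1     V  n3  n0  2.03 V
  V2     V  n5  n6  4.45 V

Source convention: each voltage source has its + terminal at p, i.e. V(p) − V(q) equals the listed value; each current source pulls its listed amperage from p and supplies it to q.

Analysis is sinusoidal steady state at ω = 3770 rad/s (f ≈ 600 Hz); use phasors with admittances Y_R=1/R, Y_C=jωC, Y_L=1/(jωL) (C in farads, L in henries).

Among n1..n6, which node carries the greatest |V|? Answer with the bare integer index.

Element admittances at ω=3770 rad/s:
  Y(C1) = 0.000+0.01953j S between n3,n6
  Y(R1) = 0.05155+0.000j S between n1,n5
  I1: injects 0.489 A into n2 (from n5)
  Y(R2) = 0.01587+0.000j S between n3,n0
  Y(C2) = 0.000+0.1116j S between n5,n0
  Y(R3) = 0.7092+0.000j S between n1,n0
  Y(C3) = 0.000+0.01975j S between n5,n2
  Y(R4) = 0.02179+0.000j S between n4,n2
  Y(R5) = 0.002597+0.000j S between n0,n3
  Y(C4) = 0.000+0.01730j S between n1,n6
  Y(R6) = 0.001563+0.000j S between n4,n5
  V1: constraint V(n3)−V(n0) = 2.03
  V2: constraint V(n5)−V(n6) = 4.45
Assemble and solve the 8×8 MNA system:
  V(n1)=0.07299-0.04824j  V(n2)=3.043-24.22j  V(n3)=2.030+0.000j  V(n4)=2.921-22.58j  V(n5)=1.226+0.3948j  V(n6)=-3.224+0.3948j
  i(V1)=-0.04521-0.1026j  i(V2)=-0.01538-0.1597j

2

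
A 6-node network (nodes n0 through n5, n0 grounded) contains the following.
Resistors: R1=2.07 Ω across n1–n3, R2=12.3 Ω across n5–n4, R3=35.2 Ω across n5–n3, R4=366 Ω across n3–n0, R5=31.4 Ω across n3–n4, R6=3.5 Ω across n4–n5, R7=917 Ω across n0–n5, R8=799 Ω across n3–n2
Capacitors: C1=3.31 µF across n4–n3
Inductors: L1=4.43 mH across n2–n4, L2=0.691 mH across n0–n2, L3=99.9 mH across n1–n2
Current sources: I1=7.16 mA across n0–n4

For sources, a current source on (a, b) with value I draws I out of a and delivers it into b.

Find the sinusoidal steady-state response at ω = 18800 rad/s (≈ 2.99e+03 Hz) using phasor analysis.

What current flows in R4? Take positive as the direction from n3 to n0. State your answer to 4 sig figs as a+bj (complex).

MNA unknowns: 5 node voltages V₁..V_5
R1: Y=0.4831+0.000j on G[1,3]
R2: Y=0.08130+0.000j on G[5,4]
R3: Y=0.02841+0.000j on G[5,3]
R4: Y=0.002732+0.000j on G[3,0]
R5: Y=0.03185+0.000j on G[3,4]
R6: Y=0.2857+0.000j on G[4,5]
R7: Y=0.001091+0.000j on G[0,5]
C1: Y=0.000+0.06223j on G[4,3]
L1: Y=0.000-0.01201j on G[2,4]
L2: Y=0.000-0.07698j on G[0,2]
L3: Y=0.000-0.0005324j on G[1,2]
R8: Y=0.001252+0.000j on G[3,2]
I1: z[0]−=0.00716, z[4]+=0.00716
solve → V1=0.2197+0.5578j, V2=0.02776+0.08174j, V3=0.2202+0.5576j, V4=0.2468+0.5646j, V5=0.2442+0.5625j

0.0006017+0.001524j A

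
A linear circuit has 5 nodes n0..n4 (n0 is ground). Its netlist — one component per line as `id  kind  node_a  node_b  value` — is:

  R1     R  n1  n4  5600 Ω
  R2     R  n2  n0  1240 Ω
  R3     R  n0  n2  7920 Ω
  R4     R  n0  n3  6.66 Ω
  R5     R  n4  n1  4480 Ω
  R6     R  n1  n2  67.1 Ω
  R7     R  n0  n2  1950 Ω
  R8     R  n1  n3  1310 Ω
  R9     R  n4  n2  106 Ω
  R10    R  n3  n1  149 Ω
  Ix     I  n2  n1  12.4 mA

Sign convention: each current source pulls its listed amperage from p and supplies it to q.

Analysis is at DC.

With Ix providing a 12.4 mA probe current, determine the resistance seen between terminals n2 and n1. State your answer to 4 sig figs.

Apply KCL at each of the 4 non-ground nodes and solve the resulting linear system.
Node n1: branches {R1, R5, R6, R8, R10, Ix} → V_1 = 0.1269
Node n2: branches {R2, R3, R6, R7, R9, Ix} → V_2 = -0.6251
Node n3: branches {R4, R8, R10} → V_3 = 0.006018
Node n4: branches {R1, R5, R9} → V_4 = -0.5944

R_eq = 60.64 Ω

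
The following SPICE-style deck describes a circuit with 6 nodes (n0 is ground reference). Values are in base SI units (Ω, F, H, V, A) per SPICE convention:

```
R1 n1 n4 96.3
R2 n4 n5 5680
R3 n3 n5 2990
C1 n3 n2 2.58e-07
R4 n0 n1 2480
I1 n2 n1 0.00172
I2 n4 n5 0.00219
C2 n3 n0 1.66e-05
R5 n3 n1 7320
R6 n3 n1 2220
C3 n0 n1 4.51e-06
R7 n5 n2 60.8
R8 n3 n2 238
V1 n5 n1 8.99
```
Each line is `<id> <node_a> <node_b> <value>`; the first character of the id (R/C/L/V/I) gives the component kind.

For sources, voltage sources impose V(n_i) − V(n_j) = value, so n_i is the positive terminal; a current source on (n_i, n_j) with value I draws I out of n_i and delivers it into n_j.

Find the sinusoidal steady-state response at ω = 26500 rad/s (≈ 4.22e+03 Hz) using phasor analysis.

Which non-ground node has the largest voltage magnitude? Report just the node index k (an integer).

Element admittances at ω=26500 rad/s:
  Y(R1) = 0.01038+0.000j S between n1,n4
  Y(R2) = 0.0001761+0.000j S between n4,n5
  Y(R3) = 0.0003344+0.000j S between n3,n5
  Y(C1) = 0.000+0.006837j S between n3,n2
  Y(R4) = 0.0004032+0.000j S between n0,n1
  I1: injects 0.00172 A into n1 (from n2)
  I2: injects 0.00219 A into n5 (from n4)
  Y(C2) = 0.000+0.4399j S between n3,n0
  Y(R5) = 0.0001366+0.000j S between n3,n1
  Y(R6) = 0.0004505+0.000j S between n3,n1
  Y(C3) = 0.000+0.1195j S between n0,n1
  Y(R7) = 0.01645+0.000j S between n5,n2
  Y(R8) = 0.004202+0.000j S between n3,n2
  V1: constraint V(n5)−V(n1) = 8.99
Assemble and solve the 6×6 MNA system:
  V(n1)=-0.2993+0.3374j  V(n2)=6.288-1.805j  V(n3)=0.08101-0.09195j  V(n4)=-0.3568+0.3374j  V(n5)=8.691+0.3374j
  i(V1)=-0.04180-0.03538j

5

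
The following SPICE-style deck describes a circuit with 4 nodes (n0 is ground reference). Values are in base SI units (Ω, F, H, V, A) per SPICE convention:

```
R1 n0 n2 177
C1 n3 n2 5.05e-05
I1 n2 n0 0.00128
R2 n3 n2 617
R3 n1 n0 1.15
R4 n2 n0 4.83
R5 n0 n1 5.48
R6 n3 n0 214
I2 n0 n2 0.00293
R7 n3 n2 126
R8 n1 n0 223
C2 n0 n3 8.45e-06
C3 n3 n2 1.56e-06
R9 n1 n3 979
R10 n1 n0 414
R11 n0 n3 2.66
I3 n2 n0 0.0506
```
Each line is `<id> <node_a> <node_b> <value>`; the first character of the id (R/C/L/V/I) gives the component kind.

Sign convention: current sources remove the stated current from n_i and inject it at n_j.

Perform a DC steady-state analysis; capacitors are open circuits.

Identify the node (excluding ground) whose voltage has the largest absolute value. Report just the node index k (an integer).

Element admittances at DC:
  Y(R1) = 0.005650 S between n0,n2
  Y(C1) = 0.000 S between n3,n2
  I1: injects 0.00128 A into n0 (from n2)
  Y(R2) = 0.001621 S between n3,n2
  Y(R3) = 0.8696 S between n1,n0
  Y(R4) = 0.2070 S between n2,n0
  Y(R5) = 0.1825 S between n0,n1
  Y(R6) = 0.004673 S between n3,n0
  I2: injects 0.00293 A into n2 (from n0)
  Y(R7) = 0.007937 S between n3,n2
  Y(R8) = 0.004484 S between n1,n0
  Y(C2) = 0.000 S between n0,n3
  Y(C3) = 0.000 S between n3,n2
  Y(R9) = 0.001021 S between n1,n3
  Y(R10) = 0.002415 S between n1,n0
  Y(R11) = 0.3759 S between n0,n3
  I3: injects 0.0506 A into n0 (from n2)
Assemble and solve the 3×3 MNA system:
  V(n1)=-5.191e-06  V(n2)=-0.2205  V(n3)=-0.005387

2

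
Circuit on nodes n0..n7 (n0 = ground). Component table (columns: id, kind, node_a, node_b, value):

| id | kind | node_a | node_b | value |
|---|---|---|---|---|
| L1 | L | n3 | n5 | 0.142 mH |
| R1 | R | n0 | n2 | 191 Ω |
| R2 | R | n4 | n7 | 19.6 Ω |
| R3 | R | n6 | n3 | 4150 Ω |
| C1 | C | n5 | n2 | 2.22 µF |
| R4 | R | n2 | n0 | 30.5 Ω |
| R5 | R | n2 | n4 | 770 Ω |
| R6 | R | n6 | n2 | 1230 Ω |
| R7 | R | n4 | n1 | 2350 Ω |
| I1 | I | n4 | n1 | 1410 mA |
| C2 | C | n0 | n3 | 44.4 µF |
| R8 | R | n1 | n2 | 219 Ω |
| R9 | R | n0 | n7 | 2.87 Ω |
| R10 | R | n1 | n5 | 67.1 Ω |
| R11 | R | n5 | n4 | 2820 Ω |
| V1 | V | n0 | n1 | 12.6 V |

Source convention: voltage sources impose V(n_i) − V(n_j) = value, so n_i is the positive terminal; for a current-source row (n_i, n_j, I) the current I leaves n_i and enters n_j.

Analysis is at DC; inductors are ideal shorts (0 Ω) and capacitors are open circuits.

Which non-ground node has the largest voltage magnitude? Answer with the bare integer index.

4

MNA unknowns: 7 node voltages V₁..V_7 plus 2 source currents (L1, V1)
L1: row V3−V5=0, i_L1 at 3,5
R1: Y=0.005236 on G[0,2]
R2: Y=0.05102 on G[4,7]
R3: Y=0.0002410 on G[6,3]
C1: Y=0.000 on G[5,2]
R4: Y=0.03279 on G[2,0]
R5: Y=0.001299 on G[2,4]
R6: Y=0.0008130 on G[6,2]
R7: Y=0.0004255 on G[4,1]
I1: z[4]−=1.41, z[1]+=1.41
C2: Y=0.000 on G[0,3]
R8: Y=0.004566 on G[1,2]
R9: Y=0.3484 on G[0,7]
R10: Y=0.01490 on G[1,5]
R11: Y=0.0003546 on G[5,4]
V1: row V0−V1=12.6, i_V1 at 0,1
solve → V1=-12.60, V2=-2.260, V3=-12.89, V4=-30.55, V5=-12.89, V6=-4.690, V7=-3.901
aux → i_L1=0.001975, i_V1=-1.445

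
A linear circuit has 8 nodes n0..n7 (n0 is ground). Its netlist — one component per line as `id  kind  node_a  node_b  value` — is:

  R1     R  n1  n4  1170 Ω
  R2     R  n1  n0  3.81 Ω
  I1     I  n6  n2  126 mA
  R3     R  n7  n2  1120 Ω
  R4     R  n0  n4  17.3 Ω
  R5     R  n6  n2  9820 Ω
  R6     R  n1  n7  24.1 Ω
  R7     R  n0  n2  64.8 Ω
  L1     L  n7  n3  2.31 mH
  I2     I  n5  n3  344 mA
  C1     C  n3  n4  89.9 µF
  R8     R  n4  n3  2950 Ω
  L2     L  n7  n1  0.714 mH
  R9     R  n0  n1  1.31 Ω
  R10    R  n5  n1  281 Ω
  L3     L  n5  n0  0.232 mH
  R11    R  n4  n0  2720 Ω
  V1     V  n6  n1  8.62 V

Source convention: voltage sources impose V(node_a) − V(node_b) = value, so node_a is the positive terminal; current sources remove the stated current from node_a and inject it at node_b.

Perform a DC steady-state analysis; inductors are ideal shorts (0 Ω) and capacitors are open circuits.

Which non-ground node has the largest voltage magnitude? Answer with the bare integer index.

Element admittances at DC:
  Y(R1) = 0.0008547 S between n1,n4
  Y(R2) = 0.2625 S between n1,n0
  I1: injects 0.126 A into n2 (from n6)
  Y(R3) = 0.0008929 S between n7,n2
  Y(R4) = 0.05780 S between n0,n4
  Y(R5) = 0.0001018 S between n6,n2
  Y(R6) = 0.04149 S between n1,n7
  Y(R7) = 0.01543 S between n0,n2
  L1: short n7↔n3 (DC inductor)
  I2: injects 0.344 A into n3 (from n5)
  Y(C1) = 0.000 S between n3,n4
  Y(R8) = 0.0003390 S between n4,n3
  L2: short n7↔n1 (DC inductor)
  Y(R9) = 0.7634 S between n0,n1
  Y(R10) = 0.003559 S between n5,n1
  L3: short n5↔n0 (DC inductor)
  Y(R11) = 0.0003676 S between n4,n0
  V1: constraint V(n6)−V(n1) = 8.62
Assemble and solve the 11×11 MNA system:
  V(n1)=0.2179  V(n2)=7.737  V(n3)=0.2179  V(n4)=0.004382  V(n5)=0.000  V(n6)=8.838  V(n7)=0.2179
  i(L1)=-0.3439  i(L2)=0.3506  i(L3)=-0.3432  i(V1)=-0.1261

6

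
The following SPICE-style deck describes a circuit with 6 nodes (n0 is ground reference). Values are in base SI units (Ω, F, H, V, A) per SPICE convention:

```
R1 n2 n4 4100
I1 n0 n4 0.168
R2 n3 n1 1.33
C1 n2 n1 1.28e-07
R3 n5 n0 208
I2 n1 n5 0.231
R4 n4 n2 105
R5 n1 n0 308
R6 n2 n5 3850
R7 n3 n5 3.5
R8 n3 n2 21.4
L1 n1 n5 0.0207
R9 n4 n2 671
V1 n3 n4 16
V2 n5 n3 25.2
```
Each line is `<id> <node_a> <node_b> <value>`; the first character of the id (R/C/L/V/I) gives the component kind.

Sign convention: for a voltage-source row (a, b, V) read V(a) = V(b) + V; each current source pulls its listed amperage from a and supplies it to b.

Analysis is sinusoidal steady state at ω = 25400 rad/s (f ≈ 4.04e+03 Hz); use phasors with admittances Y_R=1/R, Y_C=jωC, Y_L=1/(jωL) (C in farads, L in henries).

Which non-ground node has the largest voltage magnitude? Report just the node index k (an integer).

5

Apply KCL at each of the 5 non-ground nodes and solve the resulting linear system.
Node n1: branches {R2, C1, I2, R5, L1} → V_1 = 5.618-0.04524j
Node n2: branches {R1, C1, R4, R6, R8, R9} → V_2 = 2.982+0.1777j
Node n3: branches {R2, R7, R8, V1, V2} → V_3 = 5.950+0.03055j
Node n4: branches {R1, I1, R4, R9, V1} → V_4 = -10.05+0.03055j
Node n5: branches {R3, I2, R6, R7, L1, V2} → V_5 = 31.15+0.03055j
Source currents: i(V1)=-0.3147-0.001656j, i(V2)=-7.126+0.04845j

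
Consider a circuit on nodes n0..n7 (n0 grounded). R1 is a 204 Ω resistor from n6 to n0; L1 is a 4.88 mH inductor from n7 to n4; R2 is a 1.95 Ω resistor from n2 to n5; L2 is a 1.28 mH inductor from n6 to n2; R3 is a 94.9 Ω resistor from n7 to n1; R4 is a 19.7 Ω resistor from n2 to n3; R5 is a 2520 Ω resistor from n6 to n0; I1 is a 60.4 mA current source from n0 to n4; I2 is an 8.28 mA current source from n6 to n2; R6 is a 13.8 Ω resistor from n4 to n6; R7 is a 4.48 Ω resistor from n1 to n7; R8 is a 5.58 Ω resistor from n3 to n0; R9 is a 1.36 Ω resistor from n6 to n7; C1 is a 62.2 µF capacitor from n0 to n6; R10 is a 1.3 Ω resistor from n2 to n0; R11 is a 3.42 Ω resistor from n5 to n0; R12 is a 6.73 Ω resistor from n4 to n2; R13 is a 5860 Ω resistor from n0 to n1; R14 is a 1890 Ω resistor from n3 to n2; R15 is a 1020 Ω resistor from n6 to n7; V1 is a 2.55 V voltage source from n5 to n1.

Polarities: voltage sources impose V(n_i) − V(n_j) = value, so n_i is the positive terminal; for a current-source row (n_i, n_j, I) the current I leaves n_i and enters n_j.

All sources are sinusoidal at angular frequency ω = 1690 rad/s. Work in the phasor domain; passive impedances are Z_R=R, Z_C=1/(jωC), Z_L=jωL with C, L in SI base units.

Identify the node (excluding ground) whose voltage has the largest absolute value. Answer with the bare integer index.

1

Element admittances at ω=1690 rad/s:
  Y(R1) = 0.004902+0.000j S between n6,n0
  Y(L1) = 0.000-0.1213j S between n7,n4
  Y(R2) = 0.5128+0.000j S between n2,n5
  Y(L2) = 0.000-0.4623j S between n6,n2
  Y(R3) = 0.01054+0.000j S between n7,n1
  Y(R4) = 0.05076+0.000j S between n2,n3
  Y(R5) = 0.0003968+0.000j S between n6,n0
  I1: injects 0.0604 A into n4 (from n0)
  I2: injects 0.00828 A into n2 (from n6)
  Y(R6) = 0.07246+0.000j S between n4,n6
  Y(R7) = 0.2232+0.000j S between n1,n7
  Y(R8) = 0.1792+0.000j S between n3,n0
  Y(R9) = 0.7353+0.000j S between n6,n7
  Y(C1) = 0.000+0.1051j S between n0,n6
  Y(R10) = 0.7692+0.000j S between n2,n0
  Y(R11) = 0.2924+0.000j S between n5,n0
  Y(R12) = 0.1486+0.000j S between n4,n2
  Y(R13) = 0.0001706+0.000j S between n0,n1
  Y(R14) = 0.0005291+0.000j S between n3,n2
  Y(R15) = 0.0009804+0.000j S between n6,n7
  V1: constraint V(n5)−V(n1) = 2.55
Assemble and solve the 8×8 MNA system:
  V(n1)=-2.212-0.07428j  V(n2)=-0.1203+0.08809j  V(n3)=-0.02678+0.01960j  V(n4)=-0.3099+0.1283j  V(n5)=0.3376-0.07428j  V(n6)=-0.4417-0.5875j  V(n7)=-0.7869-0.5235j
  i(V1)=-0.3336+0.1050j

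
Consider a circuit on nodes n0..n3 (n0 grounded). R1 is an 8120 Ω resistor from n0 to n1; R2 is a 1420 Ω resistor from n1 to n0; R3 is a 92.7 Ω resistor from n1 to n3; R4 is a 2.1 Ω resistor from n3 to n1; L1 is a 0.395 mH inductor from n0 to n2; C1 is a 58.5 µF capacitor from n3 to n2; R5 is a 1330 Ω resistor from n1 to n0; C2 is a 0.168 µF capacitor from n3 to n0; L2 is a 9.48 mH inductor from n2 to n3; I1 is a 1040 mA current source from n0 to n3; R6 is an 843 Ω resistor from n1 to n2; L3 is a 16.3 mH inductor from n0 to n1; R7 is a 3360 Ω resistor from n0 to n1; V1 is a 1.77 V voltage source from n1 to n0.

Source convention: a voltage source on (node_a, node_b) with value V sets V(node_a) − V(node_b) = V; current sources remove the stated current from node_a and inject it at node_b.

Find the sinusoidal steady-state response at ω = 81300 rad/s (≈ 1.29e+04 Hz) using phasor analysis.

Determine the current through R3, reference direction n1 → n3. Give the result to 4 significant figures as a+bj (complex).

-0.02293-0.001522j A

Apply KCL at each of the 3 non-ground nodes and solve the resulting linear system.
Node n1: branches {R1, R2, R3, R4, R5, R6, L3, R7, V1} → V_1 = 1.770+0.000j
Node n2: branches {L1, C1, L2, R6} → V_2 = 3.921+0.1426j
Node n3: branches {R3, R4, C1, C2, L2, I1} → V_3 = 3.895+0.1411j
Source currents: i(V1)=1.034+0.07023j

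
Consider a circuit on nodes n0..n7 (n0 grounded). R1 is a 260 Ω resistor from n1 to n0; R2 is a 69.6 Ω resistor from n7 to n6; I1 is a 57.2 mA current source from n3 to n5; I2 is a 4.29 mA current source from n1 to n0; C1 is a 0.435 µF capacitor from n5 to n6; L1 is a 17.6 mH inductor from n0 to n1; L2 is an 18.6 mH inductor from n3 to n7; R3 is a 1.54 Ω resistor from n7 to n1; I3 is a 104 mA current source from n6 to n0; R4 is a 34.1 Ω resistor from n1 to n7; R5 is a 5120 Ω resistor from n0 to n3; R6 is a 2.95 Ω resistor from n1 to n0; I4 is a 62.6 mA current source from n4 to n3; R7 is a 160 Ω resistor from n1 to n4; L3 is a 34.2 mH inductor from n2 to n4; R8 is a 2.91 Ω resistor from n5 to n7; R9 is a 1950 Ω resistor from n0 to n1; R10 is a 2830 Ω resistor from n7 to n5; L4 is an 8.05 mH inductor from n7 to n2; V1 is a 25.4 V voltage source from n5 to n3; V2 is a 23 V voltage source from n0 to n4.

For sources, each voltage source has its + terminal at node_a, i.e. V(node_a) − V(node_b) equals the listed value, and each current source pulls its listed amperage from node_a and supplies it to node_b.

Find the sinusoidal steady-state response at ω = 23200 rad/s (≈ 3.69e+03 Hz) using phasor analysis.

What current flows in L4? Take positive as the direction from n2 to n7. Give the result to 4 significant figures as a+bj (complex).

Apply KCL at each of the 7 non-ground nodes and solve the resulting linear system.
Node n1: branches {R1, I2, L1, R3, R4, R6, R7, R9} → V_1 = -0.5281+0.06184j
Node n2: branches {L3, L4} → V_2 = -4.853+0.07739j
Node n3: branches {I1, L2, R5, I4, V1} → V_3 = -25.89-0.2145j
Node n4: branches {I4, R7, L3, V2} → V_4 = -23.00+0.000j
Node n5: branches {I1, C1, R8, R10, V1} → V_5 = -0.4903-0.2145j
Node n6: branches {R2, C1, I3} → V_6 = -5.253+3.441j
Node n7: branches {R2, L2, R3, R4, R8, R10, L4} → V_7 = -0.5818+0.09560j
Source currents: i(V1)=-0.01118+0.05861j, i(V2)=-0.07795+0.02248j

-9.753e-05+0.02287j A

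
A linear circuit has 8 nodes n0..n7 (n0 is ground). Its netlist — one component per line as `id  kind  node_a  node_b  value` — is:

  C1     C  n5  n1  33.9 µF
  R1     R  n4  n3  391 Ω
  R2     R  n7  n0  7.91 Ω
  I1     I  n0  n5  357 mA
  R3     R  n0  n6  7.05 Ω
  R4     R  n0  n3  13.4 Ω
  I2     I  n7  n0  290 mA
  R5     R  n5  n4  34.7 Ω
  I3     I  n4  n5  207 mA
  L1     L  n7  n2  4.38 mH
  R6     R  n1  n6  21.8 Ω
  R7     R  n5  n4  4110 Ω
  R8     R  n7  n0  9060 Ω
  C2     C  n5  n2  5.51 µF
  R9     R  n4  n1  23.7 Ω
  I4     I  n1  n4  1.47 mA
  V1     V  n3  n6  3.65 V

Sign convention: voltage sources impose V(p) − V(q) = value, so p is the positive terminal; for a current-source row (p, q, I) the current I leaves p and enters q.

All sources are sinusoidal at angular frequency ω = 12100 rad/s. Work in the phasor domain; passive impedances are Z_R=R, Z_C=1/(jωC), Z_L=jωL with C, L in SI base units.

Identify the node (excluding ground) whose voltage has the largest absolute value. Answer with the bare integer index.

2

Apply KCL at each of the 7 non-ground nodes and solve the resulting linear system.
Node n1: branches {C1, R6, R9, I4} → V_1 = 4.834+4.382j
Node n2: branches {L1, C2} → V_2 = 7.869+5.478j
Node n3: branches {R1, R4, V1} → V_3 = 3.445+0.7967j
Node n4: branches {R1, R5, I3, R7, R9, I4} → V_4 = 2.178+3.927j
Node n5: branches {C1, I1, R5, I3, R7, C2} → V_5 = 5.282+3.542j
Node n6: branches {R3, R6, V1} → V_6 = -0.2054+0.7967j
Node n7: branches {R2, I2, L1, R8} → V_7 = -1.272-1.363j
Source currents: i(V1)=-0.2603-0.05145j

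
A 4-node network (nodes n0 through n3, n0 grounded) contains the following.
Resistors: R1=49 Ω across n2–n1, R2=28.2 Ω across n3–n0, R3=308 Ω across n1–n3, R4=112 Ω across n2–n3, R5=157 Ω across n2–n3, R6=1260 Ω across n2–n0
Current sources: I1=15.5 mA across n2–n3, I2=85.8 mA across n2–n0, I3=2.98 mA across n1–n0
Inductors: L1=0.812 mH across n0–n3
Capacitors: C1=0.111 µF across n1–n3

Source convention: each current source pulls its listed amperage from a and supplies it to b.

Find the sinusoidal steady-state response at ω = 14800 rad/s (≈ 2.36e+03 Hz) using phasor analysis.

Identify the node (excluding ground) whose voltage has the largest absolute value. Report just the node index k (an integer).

2

Element admittances at ω=14800 rad/s:
  Y(R1) = 0.02041+0.000j S between n2,n1
  I1: injects 0.0155 A into n3 (from n2)
  Y(L1) = 0.000-0.08321j S between n0,n3
  Y(R2) = 0.03546+0.000j S between n3,n0
  Y(R3) = 0.003247+0.000j S between n1,n3
  Y(R4) = 0.008929+0.000j S between n2,n3
  Y(R5) = 0.006369+0.000j S between n2,n3
  Y(R6) = 0.0007937+0.000j S between n2,n0
  Y(C1) = 0.000+0.001643j S between n1,n3
  I2: injects 0.0858 A into n0 (from n2)
  I3: injects 0.00298 A into n0 (from n1)
Assemble and solve the 3×3 MNA system:
  V(n1)=-5.135-0.1841j  V(n2)=-5.801-0.4611j  V(n3)=-0.3686-0.8545j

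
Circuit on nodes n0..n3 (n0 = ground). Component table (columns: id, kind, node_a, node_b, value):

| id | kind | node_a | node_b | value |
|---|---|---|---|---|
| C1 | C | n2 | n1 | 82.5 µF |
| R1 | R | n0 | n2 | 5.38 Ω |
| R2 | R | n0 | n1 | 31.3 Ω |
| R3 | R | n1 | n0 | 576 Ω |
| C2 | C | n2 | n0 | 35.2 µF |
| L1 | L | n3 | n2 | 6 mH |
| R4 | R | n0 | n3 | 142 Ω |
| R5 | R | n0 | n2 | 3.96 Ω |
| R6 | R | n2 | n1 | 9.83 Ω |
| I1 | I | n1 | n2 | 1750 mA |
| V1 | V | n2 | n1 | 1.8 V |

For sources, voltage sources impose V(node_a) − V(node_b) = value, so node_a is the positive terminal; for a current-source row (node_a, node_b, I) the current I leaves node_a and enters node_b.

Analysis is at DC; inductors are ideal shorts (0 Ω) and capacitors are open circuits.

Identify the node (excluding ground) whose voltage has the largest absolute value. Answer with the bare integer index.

MNA unknowns: 3 node voltages V₁..V_3 plus 2 source currents (L1, V1)
C1: Y=0.000 on G[2,1]
R1: Y=0.1859 on G[0,2]
R2: Y=0.03195 on G[0,1]
R3: Y=0.001736 on G[1,0]
C2: Y=0.000 on G[2,0]
L1: row V3−V2=0, i_L1 at 3,2
R4: Y=0.007042 on G[0,3]
R5: Y=0.2525 on G[0,2]
R6: Y=0.1017 on G[2,1]
I1: z[1]−=1.75, z[2]+=1.75
V1: row V2−V1=1.8, i_V1 at 2,1
solve → V1=-1.673, V2=0.1265, V3=0.1265
aux → i_L1=-0.0008912, i_V1=1.511

1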